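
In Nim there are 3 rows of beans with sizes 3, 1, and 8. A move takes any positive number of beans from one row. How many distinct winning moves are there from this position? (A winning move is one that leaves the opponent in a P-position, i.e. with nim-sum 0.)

1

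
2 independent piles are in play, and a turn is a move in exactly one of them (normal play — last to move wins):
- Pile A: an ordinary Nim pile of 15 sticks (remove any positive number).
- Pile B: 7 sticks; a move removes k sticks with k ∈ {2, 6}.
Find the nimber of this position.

14

Pile A is a plain Nim pile of size 15, so its Grundy value is 15.
Grundy values for pile B (subtraction set {2, 6}):
k:     0  1  2  3  4  5  6  7
g(k):  0  0  1  1  0  0  1  1
So g(7) = 1.
By the Sprague-Grundy theorem, the Grundy value of a sum of independent games is the XOR of the component values.
Combined value = 15 ⊕ 1 = 14.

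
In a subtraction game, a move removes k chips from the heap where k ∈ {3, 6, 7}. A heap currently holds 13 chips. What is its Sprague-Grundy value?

Grundy values for subtraction set {3, 6, 7}:
k:     0  1  2  3  4  5  6  7  8  9 10 11 12 13
g(k):  0  0  0  1  1  1  2  2  2  3  0  0  0  1
So g(13) = 1.

1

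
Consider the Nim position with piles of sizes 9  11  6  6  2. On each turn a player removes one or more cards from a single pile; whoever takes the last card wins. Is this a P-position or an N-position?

Nim-sum: 9 XOR 11 XOR 6 XOR 6 XOR 2 = 0.
The nim-sum is 0, so this is a P-position: the player to move is in a losing position under optimal play.

P-position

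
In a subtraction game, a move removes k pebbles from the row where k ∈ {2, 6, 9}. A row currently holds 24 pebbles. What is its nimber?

Grundy values for subtraction set {2, 6, 9}:
k:     0  1  2  3  4  5  6  7  8  9 10 11 12 13 14 15 16 17 18 19 20 21 22 23 24
g(k):  0  0  1  1  0  0  1  1  0  2  1  3  0  2  1  0  0  1  1  0  0  1  1  0  2
So g(24) = 2.

2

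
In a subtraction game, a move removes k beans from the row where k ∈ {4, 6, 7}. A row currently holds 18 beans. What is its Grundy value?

Build the Grundy sequence with g(k) = mex{g(k−s) : s ∈ {4, 6, 7}, s ≤ k}:
k:     0  1  2  3  4  5  6  7  8  9 10 11 12 13 14 15 16 17 18
g(k):  0  0  0  0  1  1  1  1  2  2  2  0  0  0  0  1  1  1  1
So g(18) = 1.

1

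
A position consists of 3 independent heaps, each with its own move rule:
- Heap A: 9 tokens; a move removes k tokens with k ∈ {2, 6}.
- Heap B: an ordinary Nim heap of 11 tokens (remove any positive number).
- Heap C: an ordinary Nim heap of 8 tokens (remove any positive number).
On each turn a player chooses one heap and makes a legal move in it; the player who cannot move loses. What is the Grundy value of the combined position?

For heap A, compute g(0), g(1), … with moves {2, 6}:
k:     0  1  2  3  4  5  6  7  8  9
g(k):  0  0  1  1  0  0  1  1  0  0
So g(9) = 0.
Heap B is a plain Nim heap of size 11, so its Grundy value is 11.
Heap C is a plain Nim heap of size 8, so its Grundy value is 8.
By the Sprague-Grundy theorem, the Grundy value of a sum of independent games is the XOR of the component values.
Combined value = 0 ⊕ 11 ⊕ 8 = 3.

3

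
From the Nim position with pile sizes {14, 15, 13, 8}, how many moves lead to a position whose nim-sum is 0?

3

In binary:
  1110  (14)
  1111  (15)
  1101  (13)
  1000  (8)
  ----
  0100  (4)
The overall nim-sum is X = 4. A pile of size p has a winning move iff p XOR X < p (reduce it to p XOR X).
  14: 14 XOR 4 = 10 < 14 — winning move (to 10).
  15: 15 XOR 4 = 11 < 15 — winning move (to 11).
  13: 13 XOR 4 = 9 < 13 — winning move (to 9).
  8: 8 XOR 4 = 12 ≥ 8 — no move.
That gives 3 winning moves.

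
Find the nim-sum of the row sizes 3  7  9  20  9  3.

19

Compute the nim-sum pairwise:
3 ^ 7 = 4
4 ^ 9 = 13
13 ^ 20 = 25
25 ^ 9 = 16
16 ^ 3 = 19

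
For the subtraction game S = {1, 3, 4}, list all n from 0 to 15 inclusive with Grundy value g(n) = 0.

0, 2, 7, 9, 14

Compute g(0), g(1), … for moves {1, 3, 4}:
k:     0  1  2  3  4  5  6  7  8  9 10 11 12 13 14 15
g(k):  0  1  0  1  2  3  2  0  1  0  1  2  3  2  0  1
The P-positions (g = 0) in 0..15 are 0, 2, 7, 9, 14.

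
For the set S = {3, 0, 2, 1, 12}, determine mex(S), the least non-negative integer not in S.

4

The values 0, 1, 2, 3 are all present; 4 is the first non-negative integer missing from the set.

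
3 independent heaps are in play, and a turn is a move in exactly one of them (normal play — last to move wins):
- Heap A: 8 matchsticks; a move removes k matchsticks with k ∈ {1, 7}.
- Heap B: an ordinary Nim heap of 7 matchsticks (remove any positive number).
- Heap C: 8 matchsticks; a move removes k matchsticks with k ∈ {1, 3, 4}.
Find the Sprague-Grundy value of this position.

6

For heap A, compute g(0), g(1), … with moves {1, 7}:
k:     0  1  2  3  4  5  6  7  8
g(k):  0  1  0  1  0  1  0  1  0
So g(8) = 0.
Heap B is a plain Nim heap of size 7, so its Grundy value is 7.
Grundy values for heap C (subtraction set {1, 3, 4}):
g(0) = mex{} = 0
g(1) = mex{0} = 1
g(2) = mex{1} = 0
g(3) = mex{0} = 1
g(4) = mex{0,1} = 2
g(5) = mex{0,1,2} = 3
g(6) = mex{0,1,3} = 2
g(7) = mex{1,2} = 0
g(8) = mex{0,2,3} = 1
So g(8) = 1.
By the Sprague-Grundy theorem, the Grundy value of a sum of independent games is the XOR of the component values.
Combined value = 0 ⊕ 7 ⊕ 1 = 6.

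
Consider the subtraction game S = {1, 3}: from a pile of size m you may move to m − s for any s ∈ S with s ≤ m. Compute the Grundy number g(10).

Compute g(0), g(1), … for moves {1, 3}:
g(0) = mex{} = 0
g(1) = mex{0} = 1
g(2) = mex{1} = 0
g(3) = mex{0} = 1
g(4) = mex{1} = 0
g(5) = mex{0} = 1
g(6) = mex{1} = 0
g(7) = mex{0} = 1
g(8) = mex{1} = 0
g(9) = mex{0} = 1
g(10) = mex{1} = 0
So g(10) = 0.

0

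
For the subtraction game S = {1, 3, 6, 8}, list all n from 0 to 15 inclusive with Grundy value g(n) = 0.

Grundy values for subtraction set {1, 3, 6, 8}:
k:     0  1  2  3  4  5  6  7  8  9 10 11 12 13 14 15
g(k):  0  1  0  1  0  1  2  3  2  0  1  0  1  0  1  2
The P-positions (g = 0) in 0..15 are 0, 2, 4, 9, 11, 13.

0, 2, 4, 9, 11, 13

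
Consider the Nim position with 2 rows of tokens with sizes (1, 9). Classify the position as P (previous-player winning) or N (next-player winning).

N-position

Compute the nim-sum pairwise:
1 ^ 9 = 8
The nim-sum is 8 ≠ 0, so this is an N-position: the player to move can win.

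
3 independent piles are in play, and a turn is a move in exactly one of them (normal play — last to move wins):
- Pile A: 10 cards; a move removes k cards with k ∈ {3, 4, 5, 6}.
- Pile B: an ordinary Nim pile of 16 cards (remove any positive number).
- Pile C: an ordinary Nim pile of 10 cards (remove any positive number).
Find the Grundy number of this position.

26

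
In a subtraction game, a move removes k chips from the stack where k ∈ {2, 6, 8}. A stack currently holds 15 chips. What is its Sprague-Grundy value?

Grundy values for subtraction set {2, 6, 8}:
k:     0  1  2  3  4  5  6  7  8  9 10 11 12 13 14 15
g(k):  0  0  1  1  0  0  1  1  2  2  3  3  2  2  0  0
So g(15) = 0.

0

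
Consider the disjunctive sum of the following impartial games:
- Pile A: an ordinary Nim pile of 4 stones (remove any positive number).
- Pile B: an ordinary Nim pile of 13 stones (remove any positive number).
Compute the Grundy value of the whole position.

9

Pile A is a plain Nim pile of size 4, so its Grundy value is 4.
Pile B is a plain Nim pile of size 13, so its Grundy value is 13.
The value of a disjunctive sum is the nim-sum of the parts.
Combined value = 4 XOR 13 = 9.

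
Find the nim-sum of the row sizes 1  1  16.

16

Compute the nim-sum pairwise:
1 ^ 1 = 0
0 ^ 16 = 16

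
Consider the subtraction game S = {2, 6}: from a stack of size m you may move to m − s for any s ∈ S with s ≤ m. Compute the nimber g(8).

0

Grundy values for subtraction set {2, 6}:
k:     0  1  2  3  4  5  6  7  8
g(k):  0  0  1  1  0  0  1  1  0
So g(8) = 0.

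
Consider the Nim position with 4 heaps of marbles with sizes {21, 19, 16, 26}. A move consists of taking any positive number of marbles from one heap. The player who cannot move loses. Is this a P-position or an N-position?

N-position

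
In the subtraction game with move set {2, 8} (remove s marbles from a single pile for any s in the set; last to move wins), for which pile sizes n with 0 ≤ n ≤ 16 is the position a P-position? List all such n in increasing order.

0, 1, 4, 5, 10, 11, 14, 15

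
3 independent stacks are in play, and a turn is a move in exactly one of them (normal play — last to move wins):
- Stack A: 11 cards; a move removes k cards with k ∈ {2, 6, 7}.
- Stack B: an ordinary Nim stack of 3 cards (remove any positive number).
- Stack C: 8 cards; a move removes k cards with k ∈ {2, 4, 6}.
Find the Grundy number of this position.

2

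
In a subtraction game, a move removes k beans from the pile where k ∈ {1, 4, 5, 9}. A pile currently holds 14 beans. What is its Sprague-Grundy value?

Grundy values for subtraction set {1, 4, 5, 9}:
k:     0  1  2  3  4  5  6  7  8  9 10 11 12 13 14
g(k):  0  1  0  1  2  3  2  3  0  1  0  1  2  3  2
So g(14) = 2.

2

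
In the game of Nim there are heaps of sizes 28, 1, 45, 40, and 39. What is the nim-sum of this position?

Compute the nim-sum pairwise:
28 ^ 1 = 29
29 ^ 45 = 48
48 ^ 40 = 24
24 ^ 39 = 63

63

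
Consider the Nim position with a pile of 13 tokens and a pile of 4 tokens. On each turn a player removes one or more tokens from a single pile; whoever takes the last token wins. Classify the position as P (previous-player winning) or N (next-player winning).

N-position

Write each in binary and XOR column by column:
  1101  (13)
  0100  (4)
  ----
  1001  (9)
The nim-sum is 9 ≠ 0, so this is an N-position: the player to move can win.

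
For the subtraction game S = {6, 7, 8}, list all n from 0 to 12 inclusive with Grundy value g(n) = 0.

0, 1, 2, 3, 4, 5

Compute g(0), g(1), … for moves {6, 7, 8}:
g(0) = mex{} = 0
g(1) = mex{} = 0
g(2) = mex{} = 0
g(3) = mex{} = 0
g(4) = mex{} = 0
g(5) = mex{} = 0
g(6) = mex{0} = 1
g(7) = mex{0} = 1
g(8) = mex{0} = 1
g(9) = mex{0} = 1
g(10) = mex{0} = 1
g(11) = mex{0} = 1
g(12) = mex{0,1} = 2
The P-positions (g = 0) in 0..12 are 0, 1, 2, 3, 4, 5.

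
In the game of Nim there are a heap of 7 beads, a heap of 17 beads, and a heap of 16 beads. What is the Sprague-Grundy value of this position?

Compute the nim-sum pairwise:
7 ⊕ 17 = 22
22 ⊕ 16 = 6

6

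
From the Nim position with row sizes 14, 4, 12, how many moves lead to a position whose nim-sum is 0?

3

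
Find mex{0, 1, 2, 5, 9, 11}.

3

The values 0, 1, 2 are all present; 3 is the first non-negative integer missing from the set.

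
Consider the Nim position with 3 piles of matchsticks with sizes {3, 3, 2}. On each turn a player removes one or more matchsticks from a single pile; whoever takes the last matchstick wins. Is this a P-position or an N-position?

N-position

Nim-sum: 3 XOR 3 XOR 2 = 2.
The nim-sum is 2 ≠ 0, so this is an N-position: the player to move can win.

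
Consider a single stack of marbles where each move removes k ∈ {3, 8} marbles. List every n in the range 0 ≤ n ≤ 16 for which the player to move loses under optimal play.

0, 1, 2, 6, 7, 11, 12, 13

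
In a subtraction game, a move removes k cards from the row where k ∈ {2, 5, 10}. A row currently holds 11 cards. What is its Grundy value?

2

Grundy values for subtraction set {2, 5, 10}:
k:     0  1  2  3  4  5  6  7  8  9 10 11
g(k):  0  0  1  1  0  2  1  0  0  1  1  2
So g(11) = 2.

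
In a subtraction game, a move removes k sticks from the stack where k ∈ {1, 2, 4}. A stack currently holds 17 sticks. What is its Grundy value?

2

Compute g(0), g(1), … for moves {1, 2, 4}:
k:     0  1  2  3  4  5  6  7  8  9 10 11 12 13 14 15 16 17
g(k):  0  1  2  0  1  2  0  1  2  0  1  2  0  1  2  0  1  2
So g(17) = 2.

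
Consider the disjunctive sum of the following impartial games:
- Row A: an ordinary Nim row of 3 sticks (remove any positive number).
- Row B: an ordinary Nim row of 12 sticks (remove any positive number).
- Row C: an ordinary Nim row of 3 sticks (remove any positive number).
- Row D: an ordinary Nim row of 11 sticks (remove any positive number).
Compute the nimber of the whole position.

7

Row A is a plain Nim row of size 3, so its Grundy value is 3.
Row B is a plain Nim row of size 12, so its Grundy value is 12.
Row C is a plain Nim row of size 3, so its Grundy value is 3.
Row D is a plain Nim row of size 11, so its Grundy value is 11.
By the Sprague-Grundy theorem, the Grundy value of a sum of independent games is the XOR of the component values.
Combined value = 3 XOR 12 XOR 3 XOR 11 = 7.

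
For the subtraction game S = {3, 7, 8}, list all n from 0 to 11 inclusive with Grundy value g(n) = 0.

0, 1, 2, 6, 11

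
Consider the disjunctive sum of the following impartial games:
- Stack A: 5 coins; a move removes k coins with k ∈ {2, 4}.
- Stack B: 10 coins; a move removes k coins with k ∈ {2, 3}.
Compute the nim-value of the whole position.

2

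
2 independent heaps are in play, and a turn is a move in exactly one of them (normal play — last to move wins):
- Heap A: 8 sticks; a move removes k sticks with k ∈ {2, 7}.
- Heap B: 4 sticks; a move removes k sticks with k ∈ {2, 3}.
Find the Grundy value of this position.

0

Build the Grundy sequence for heap A with g(k) = mex{g(k−s) : s ∈ {2, 7}, s ≤ k}:
k:     0  1  2  3  4  5  6  7  8
g(k):  0  0  1  1  0  0  1  1  2
So g(8) = 2.
Grundy values for heap B (subtraction set {2, 3}):
k:     0  1  2  3  4
g(k):  0  0  1  1  2
So g(4) = 2.
The value of a disjunctive sum is the nim-sum of the parts.
Combined value = 2 ⊕ 2 = 0.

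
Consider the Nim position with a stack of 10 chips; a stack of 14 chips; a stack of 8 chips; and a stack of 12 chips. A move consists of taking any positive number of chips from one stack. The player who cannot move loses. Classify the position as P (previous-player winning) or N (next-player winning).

P-position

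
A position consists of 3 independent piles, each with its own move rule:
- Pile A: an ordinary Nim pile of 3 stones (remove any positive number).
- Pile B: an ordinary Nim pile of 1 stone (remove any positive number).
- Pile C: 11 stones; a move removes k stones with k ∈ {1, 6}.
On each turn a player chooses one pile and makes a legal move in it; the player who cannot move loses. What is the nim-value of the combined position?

Pile A is a plain Nim pile of size 3, so its Grundy value is 3.
Pile B is a plain Nim pile of size 1, so its Grundy value is 1.
Build the Grundy sequence for pile C with g(k) = mex{g(k−s) : s ∈ {1, 6}, s ≤ k}:
k:     0  1  2  3  4  5  6  7  8  9 10 11
g(k):  0  1  0  1  0  1  2  0  1  0  1  0
So g(11) = 0.
The value of a disjunctive sum is the nim-sum of the parts.
Combined value = 3 ⊕ 1 ⊕ 0 = 2.

2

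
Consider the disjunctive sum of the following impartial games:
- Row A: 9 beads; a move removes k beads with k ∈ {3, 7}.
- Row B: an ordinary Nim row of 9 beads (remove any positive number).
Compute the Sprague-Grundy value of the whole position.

Grundy values for row A (subtraction set {3, 7}):
g(0) = mex{} = 0
g(1) = mex{} = 0
g(2) = mex{} = 0
g(3) = mex{0} = 1
g(4) = mex{0} = 1
g(5) = mex{0} = 1
g(6) = mex{1} = 0
g(7) = mex{0,1} = 2
g(8) = mex{0,1} = 2
g(9) = mex{0} = 1
So g(9) = 1.
Row B is a plain Nim row of size 9, so its Grundy value is 9.
By the Sprague-Grundy theorem, the Grundy value of a sum of independent games is the XOR of the component values.
Combined value = 1 XOR 9 = 8.

8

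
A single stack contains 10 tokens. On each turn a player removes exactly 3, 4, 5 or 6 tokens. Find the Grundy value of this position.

0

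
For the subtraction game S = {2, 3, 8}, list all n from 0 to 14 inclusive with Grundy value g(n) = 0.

Compute g(0), g(1), … for moves {2, 3, 8}:
k:     0  1  2  3  4  5  6  7  8  9 10 11 12 13 14
g(k):  0  0  1  1  2  0  0  1  1  2  0  0  1  1  2
The P-positions (g = 0) in 0..14 are 0, 1, 5, 6, 10, 11.

0, 1, 5, 6, 10, 11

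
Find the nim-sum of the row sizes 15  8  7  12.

Compute the nim-sum pairwise:
15 ^ 8 = 7
7 ^ 7 = 0
0 ^ 12 = 12

12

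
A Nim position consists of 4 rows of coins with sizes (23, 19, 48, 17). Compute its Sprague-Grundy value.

In binary:
  010111  (23)
  010011  (19)
  110000  (48)
  010001  (17)
  ------
  100101  (37)

37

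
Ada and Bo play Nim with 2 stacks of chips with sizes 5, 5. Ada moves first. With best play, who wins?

Bo wins

Nim-sum: 5 ^ 5 = 0.
The nim-sum is 0, so this is a P-position: the player to move is in a losing position under optimal play; Ada is about to move from it and so loses — Bo wins.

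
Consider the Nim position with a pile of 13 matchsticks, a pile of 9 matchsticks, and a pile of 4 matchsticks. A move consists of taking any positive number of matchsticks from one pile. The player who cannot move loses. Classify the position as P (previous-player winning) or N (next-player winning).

P-position

Nim-sum: 13 ^ 9 ^ 4 = 0.
The nim-sum is 0, so this is a P-position: the player to move is in a losing position under optimal play.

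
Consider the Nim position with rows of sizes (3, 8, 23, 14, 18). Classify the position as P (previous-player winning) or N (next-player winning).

P-position

Write each in binary and XOR column by column:
  00011  (3)
  01000  (8)
  10111  (23)
  01110  (14)
  10010  (18)
  -----
  00000  (0)
The nim-sum is 0, so this is a P-position: the player to move is in a losing position under optimal play.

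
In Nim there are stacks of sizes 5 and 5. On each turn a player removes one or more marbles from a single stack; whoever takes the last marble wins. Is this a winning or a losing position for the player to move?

Losing position

In binary:
  101  (5)
  101  (5)
  ---
  000  (0)
The nim-sum is 0, so this is a P-position: the player to move is in a losing position under optimal play.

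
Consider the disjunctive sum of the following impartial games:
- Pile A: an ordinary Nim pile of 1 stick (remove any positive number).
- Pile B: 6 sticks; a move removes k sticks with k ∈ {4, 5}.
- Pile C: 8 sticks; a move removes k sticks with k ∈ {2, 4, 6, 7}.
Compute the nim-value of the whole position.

Pile A is a plain Nim pile of size 1, so its Grundy value is 1.
Grundy values for pile B (subtraction set {4, 5}):
g(0) = mex{} = 0
g(1) = mex{} = 0
g(2) = mex{} = 0
g(3) = mex{} = 0
g(4) = mex{0} = 1
g(5) = mex{0} = 1
g(6) = mex{0} = 1
So g(6) = 1.
Grundy values for pile C (subtraction set {2, 4, 6, 7}):
k:     0  1  2  3  4  5  6  7  8
g(k):  0  0  1  1  2  2  3  3  4
So g(8) = 4.
By the Sprague-Grundy theorem, the Grundy value of a sum of independent games is the XOR of the component values.
Combined value = 1 ⊕ 1 ⊕ 4 = 4.

4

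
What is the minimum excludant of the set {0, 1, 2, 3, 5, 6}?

The values 0, 1, 2, 3 are all present; 4 is the first non-negative integer missing from the set.

4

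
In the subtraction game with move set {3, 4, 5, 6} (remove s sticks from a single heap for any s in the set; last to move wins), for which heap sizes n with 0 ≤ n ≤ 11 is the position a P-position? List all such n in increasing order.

Compute g(0), g(1), … for moves {3, 4, 5, 6}:
g(0) = mex{} = 0
g(1) = mex{} = 0
g(2) = mex{} = 0
g(3) = mex{0} = 1
g(4) = mex{0} = 1
g(5) = mex{0} = 1
g(6) = mex{0,1} = 2
g(7) = mex{0,1} = 2
g(8) = mex{0,1} = 2
g(9) = mex{1,2} = 0
g(10) = mex{1,2} = 0
g(11) = mex{1,2} = 0
The P-positions (g = 0) in 0..11 are 0, 1, 2, 9, 10, 11.

0, 1, 2, 9, 10, 11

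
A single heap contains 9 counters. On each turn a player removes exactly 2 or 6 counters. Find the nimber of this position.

Grundy values for subtraction set {2, 6}:
k:     0  1  2  3  4  5  6  7  8  9
g(k):  0  0  1  1  0  0  1  1  0  0
So g(9) = 0.

0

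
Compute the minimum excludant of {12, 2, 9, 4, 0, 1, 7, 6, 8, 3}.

The values 0, 1, 2, 3, 4 are all present; 5 is the first non-negative integer missing from the set.

5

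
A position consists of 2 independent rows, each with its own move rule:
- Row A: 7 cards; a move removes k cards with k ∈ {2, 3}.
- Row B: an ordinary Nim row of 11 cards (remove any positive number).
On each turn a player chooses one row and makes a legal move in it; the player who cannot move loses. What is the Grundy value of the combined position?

Grundy values for row A (subtraction set {2, 3}):
k:     0  1  2  3  4  5  6  7
g(k):  0  0  1  1  2  0  0  1
So g(7) = 1.
Row B is a plain Nim row of size 11, so its Grundy value is 11.
By the Sprague-Grundy theorem, the Grundy value of a sum of independent games is the XOR of the component values.
Combined value = 1 XOR 11 = 10.

10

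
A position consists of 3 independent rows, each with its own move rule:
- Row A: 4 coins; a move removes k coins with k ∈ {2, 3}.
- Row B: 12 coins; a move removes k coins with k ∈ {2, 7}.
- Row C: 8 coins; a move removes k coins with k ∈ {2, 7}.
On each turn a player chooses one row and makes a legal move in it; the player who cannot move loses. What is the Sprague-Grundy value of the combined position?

1

Build the Grundy sequence for row A with g(k) = mex{g(k−s) : s ∈ {2, 3}, s ≤ k}:
k:     0  1  2  3  4
g(k):  0  0  1  1  2
So g(4) = 2.
For row B, compute g(0), g(1), … with moves {2, 7}:
g(0) = mex{} = 0
g(1) = mex{} = 0
g(2) = mex{0} = 1
g(3) = mex{0} = 1
g(4) = mex{1} = 0
g(5) = mex{1} = 0
g(6) = mex{0} = 1
g(7) = mex{0} = 1
g(8) = mex{0,1} = 2
g(9) = mex{1} = 0
g(10) = mex{1,2} = 0
g(11) = mex{0} = 1
g(12) = mex{0} = 1
So g(12) = 1.
Build the Grundy sequence for row C with g(k) = mex{g(k−s) : s ∈ {2, 7}, s ≤ k}:
k:     0  1  2  3  4  5  6  7  8
g(k):  0  0  1  1  0  0  1  1  2
So g(8) = 2.
The value of a disjunctive sum is the nim-sum of the parts.
Combined value = 2 ⊕ 1 ⊕ 2 = 1.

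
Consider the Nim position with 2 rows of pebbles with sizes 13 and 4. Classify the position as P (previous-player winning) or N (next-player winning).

Compute the nim-sum pairwise:
13 ^ 4 = 9
The nim-sum is 9 ≠ 0, so this is an N-position: the player to move can win.

N-position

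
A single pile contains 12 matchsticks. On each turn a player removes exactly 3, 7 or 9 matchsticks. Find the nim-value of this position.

Compute g(0), g(1), … for moves {3, 7, 9}:
g(0) = mex{} = 0
g(1) = mex{} = 0
g(2) = mex{} = 0
g(3) = mex{0} = 1
g(4) = mex{0} = 1
g(5) = mex{0} = 1
g(6) = mex{1} = 0
g(7) = mex{0,1} = 2
g(8) = mex{0,1} = 2
g(9) = mex{0} = 1
g(10) = mex{0,1,2} = 3
g(11) = mex{0,1,2} = 3
g(12) = mex{1} = 0
So g(12) = 0.

0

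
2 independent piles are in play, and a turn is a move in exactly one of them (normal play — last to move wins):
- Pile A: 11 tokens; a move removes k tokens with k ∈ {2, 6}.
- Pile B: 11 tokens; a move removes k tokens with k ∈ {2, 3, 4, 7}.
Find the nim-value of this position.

1

For pile A, compute g(0), g(1), … with moves {2, 6}:
k:     0  1  2  3  4  5  6  7  8  9 10 11
g(k):  0  0  1  1  0  0  1  1  0  0  1  1
So g(11) = 1.
For pile B, compute g(0), g(1), … with moves {2, 3, 4, 7}:
k:     0  1  2  3  4  5  6  7  8  9 10 11
g(k):  0  0  1  1  2  2  0  3  1  4  2  0
So g(11) = 0.
The value of a disjunctive sum is the nim-sum of the parts.
Combined value = 1 ⊕ 0 = 1.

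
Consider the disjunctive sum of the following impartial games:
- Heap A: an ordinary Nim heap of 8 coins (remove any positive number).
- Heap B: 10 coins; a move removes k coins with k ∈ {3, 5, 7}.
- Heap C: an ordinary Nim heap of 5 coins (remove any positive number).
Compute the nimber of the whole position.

13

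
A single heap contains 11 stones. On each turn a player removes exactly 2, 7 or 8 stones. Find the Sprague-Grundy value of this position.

3

Build the Grundy sequence with g(k) = mex{g(k−s) : s ∈ {2, 7, 8}, s ≤ k}:
g(0) = mex{} = 0
g(1) = mex{} = 0
g(2) = mex{0} = 1
g(3) = mex{0} = 1
g(4) = mex{1} = 0
g(5) = mex{1} = 0
g(6) = mex{0} = 1
g(7) = mex{0} = 1
g(8) = mex{0,1} = 2
g(9) = mex{0,1} = 2
g(10) = mex{1,2} = 0
g(11) = mex{0,1,2} = 3
So g(11) = 3.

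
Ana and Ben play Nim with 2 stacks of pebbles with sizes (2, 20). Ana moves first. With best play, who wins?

Ana wins

In binary:
  00010  (2)
  10100  (20)
  -----
  10110  (22)
The nim-sum is 22 ≠ 0, so this is an N-position: the player to move can win; Ana has a winning move.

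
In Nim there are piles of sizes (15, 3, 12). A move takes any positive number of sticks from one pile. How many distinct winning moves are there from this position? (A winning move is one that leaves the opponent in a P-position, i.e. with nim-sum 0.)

Nim-sum: 15 ⊕ 3 ⊕ 12 = 0.
The nim-sum is already 0, so every move leaves a nonzero nim-sum — there are no winning moves.

0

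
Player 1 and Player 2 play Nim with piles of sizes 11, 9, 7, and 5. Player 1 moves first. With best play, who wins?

Player 2 wins

Compute the nim-sum pairwise:
11 ⊕ 9 = 2
2 ⊕ 7 = 5
5 ⊕ 5 = 0
The nim-sum is 0, so this is a P-position: the player to move is in a losing position under optimal play; Player 1 is about to move from it and so loses — Player 2 wins.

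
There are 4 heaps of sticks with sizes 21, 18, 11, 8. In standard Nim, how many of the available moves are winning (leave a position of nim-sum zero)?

1

Nim-sum: 21 XOR 18 XOR 11 XOR 8 = 4.
The overall nim-sum is X = 4. A heap of size p has a winning move iff p XOR X < p (reduce it to p XOR X).
  21: 21 XOR 4 = 17 < 21 — winning move (to 17).
  18: 18 XOR 4 = 22 ≥ 18 — no move.
  11: 11 XOR 4 = 15 ≥ 11 — no move.
  8: 8 XOR 4 = 12 ≥ 8 — no move.
That gives 1 winning move.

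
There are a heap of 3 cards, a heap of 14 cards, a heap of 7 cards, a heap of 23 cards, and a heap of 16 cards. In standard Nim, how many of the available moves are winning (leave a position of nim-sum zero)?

1

Nim-sum: 3 ^ 14 ^ 7 ^ 23 ^ 16 = 13.
The overall nim-sum is X = 13. A heap of size p has a winning move iff p XOR X < p (reduce it to p XOR X).
  3: 3 XOR 13 = 14 ≥ 3 — no move.
  14: 14 XOR 13 = 3 < 14 — winning move (to 3).
  7: 7 XOR 13 = 10 ≥ 7 — no move.
  23: 23 XOR 13 = 26 ≥ 23 — no move.
  16: 16 XOR 13 = 29 ≥ 16 — no move.
That gives 1 winning move.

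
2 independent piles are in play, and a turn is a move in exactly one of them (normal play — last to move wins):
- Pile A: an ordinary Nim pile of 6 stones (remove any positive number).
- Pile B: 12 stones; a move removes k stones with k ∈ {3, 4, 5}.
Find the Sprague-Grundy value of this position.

7

Pile A is a plain Nim pile of size 6, so its Grundy value is 6.
Grundy values for pile B (subtraction set {3, 4, 5}):
k:     0  1  2  3  4  5  6  7  8  9 10 11 12
g(k):  0  0  0  1  1  1  2  2  0  0  0  1  1
So g(12) = 1.
The value of a disjunctive sum is the nim-sum of the parts.
Combined value = 6 XOR 1 = 7.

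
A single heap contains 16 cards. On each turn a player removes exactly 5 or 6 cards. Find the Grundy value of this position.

1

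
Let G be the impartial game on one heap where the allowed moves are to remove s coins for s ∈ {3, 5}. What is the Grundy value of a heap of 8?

0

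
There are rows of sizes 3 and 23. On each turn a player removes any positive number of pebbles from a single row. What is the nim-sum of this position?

20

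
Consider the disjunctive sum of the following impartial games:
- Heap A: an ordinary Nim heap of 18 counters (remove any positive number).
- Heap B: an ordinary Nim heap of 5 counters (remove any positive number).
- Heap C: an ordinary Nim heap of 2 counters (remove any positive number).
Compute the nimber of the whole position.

21

Heap A is a plain Nim heap of size 18, so its Grundy value is 18.
Heap B is a plain Nim heap of size 5, so its Grundy value is 5.
Heap C is a plain Nim heap of size 2, so its Grundy value is 2.
By the Sprague-Grundy theorem, the Grundy value of a sum of independent games is the XOR of the component values.
Combined value = 18 XOR 5 XOR 2 = 21.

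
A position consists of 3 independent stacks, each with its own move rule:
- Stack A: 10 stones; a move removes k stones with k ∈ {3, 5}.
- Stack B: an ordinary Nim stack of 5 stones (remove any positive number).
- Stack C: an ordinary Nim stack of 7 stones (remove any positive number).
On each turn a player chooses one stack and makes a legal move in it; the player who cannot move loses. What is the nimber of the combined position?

2

For stack A, compute g(0), g(1), … with moves {3, 5}:
g(0) = mex{} = 0
g(1) = mex{} = 0
g(2) = mex{} = 0
g(3) = mex{0} = 1
g(4) = mex{0} = 1
g(5) = mex{0} = 1
g(6) = mex{0,1} = 2
g(7) = mex{0,1} = 2
g(8) = mex{1} = 0
g(9) = mex{1,2} = 0
g(10) = mex{1,2} = 0
So g(10) = 0.
Stack B is a plain Nim stack of size 5, so its Grundy value is 5.
Stack C is a plain Nim stack of size 7, so its Grundy value is 7.
By the Sprague-Grundy theorem, the Grundy value of a sum of independent games is the XOR of the component values.
Combined value = 0 ⊕ 5 ⊕ 7 = 2.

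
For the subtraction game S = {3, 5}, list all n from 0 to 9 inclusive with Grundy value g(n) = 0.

0, 1, 2, 8, 9

Compute g(0), g(1), … for moves {3, 5}:
g(0) = mex{} = 0
g(1) = mex{} = 0
g(2) = mex{} = 0
g(3) = mex{0} = 1
g(4) = mex{0} = 1
g(5) = mex{0} = 1
g(6) = mex{0,1} = 2
g(7) = mex{0,1} = 2
g(8) = mex{1} = 0
g(9) = mex{1,2} = 0
The P-positions (g = 0) in 0..9 are 0, 1, 2, 8, 9.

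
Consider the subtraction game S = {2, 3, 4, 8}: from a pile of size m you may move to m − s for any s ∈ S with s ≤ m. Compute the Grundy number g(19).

0

Compute g(0), g(1), … for moves {2, 3, 4, 8}:
k:     0  1  2  3  4  5  6  7  8  9 10 11 12 13 14 15 16 17 18 19
g(k):  0  0  1  1  2  2  0  0  1  1  2  2  0  0  1  1  2  2  0  0
So g(19) = 0.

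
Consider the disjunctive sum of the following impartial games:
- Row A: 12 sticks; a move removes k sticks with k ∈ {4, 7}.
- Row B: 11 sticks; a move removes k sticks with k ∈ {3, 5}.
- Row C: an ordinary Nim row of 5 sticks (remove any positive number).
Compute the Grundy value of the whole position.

4

Build the Grundy sequence for row A with g(k) = mex{g(k−s) : s ∈ {4, 7}, s ≤ k}:
g(0) = mex{} = 0
g(1) = mex{} = 0
g(2) = mex{} = 0
g(3) = mex{} = 0
g(4) = mex{0} = 1
g(5) = mex{0} = 1
g(6) = mex{0} = 1
g(7) = mex{0} = 1
g(8) = mex{0,1} = 2
g(9) = mex{0,1} = 2
g(10) = mex{0,1} = 2
g(11) = mex{1} = 0
g(12) = mex{1,2} = 0
So g(12) = 0.
Grundy values for row B (subtraction set {3, 5}):
g(0) = mex{} = 0
g(1) = mex{} = 0
g(2) = mex{} = 0
g(3) = mex{0} = 1
g(4) = mex{0} = 1
g(5) = mex{0} = 1
g(6) = mex{0,1} = 2
g(7) = mex{0,1} = 2
g(8) = mex{1} = 0
g(9) = mex{1,2} = 0
g(10) = mex{1,2} = 0
g(11) = mex{0,2} = 1
So g(11) = 1.
Row C is a plain Nim row of size 5, so its Grundy value is 5.
The value of a disjunctive sum is the nim-sum of the parts.
Combined value = 0 XOR 1 XOR 5 = 4.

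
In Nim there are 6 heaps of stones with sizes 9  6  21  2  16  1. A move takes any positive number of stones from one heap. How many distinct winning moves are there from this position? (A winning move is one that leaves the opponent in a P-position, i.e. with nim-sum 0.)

Write each in binary and XOR column by column:
  01001  (9)
  00110  (6)
  10101  (21)
  00010  (2)
  10000  (16)
  00001  (1)
  -----
  01001  (9)
The overall nim-sum is X = 9. A heap of size p has a winning move iff p XOR X < p (reduce it to p XOR X).
  9: 9 XOR 9 = 0 < 9 — winning move (to 0).
  6: 6 XOR 9 = 15 ≥ 6 — no move.
  21: 21 XOR 9 = 28 ≥ 21 — no move.
  2: 2 XOR 9 = 11 ≥ 2 — no move.
  16: 16 XOR 9 = 25 ≥ 16 — no move.
  1: 1 XOR 9 = 8 ≥ 1 — no move.
That gives 1 winning move.

1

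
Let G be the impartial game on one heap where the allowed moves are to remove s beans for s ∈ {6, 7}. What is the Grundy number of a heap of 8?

Grundy values for subtraction set {6, 7}:
k:     0  1  2  3  4  5  6  7  8
g(k):  0  0  0  0  0  0  1  1  1
So g(8) = 1.

1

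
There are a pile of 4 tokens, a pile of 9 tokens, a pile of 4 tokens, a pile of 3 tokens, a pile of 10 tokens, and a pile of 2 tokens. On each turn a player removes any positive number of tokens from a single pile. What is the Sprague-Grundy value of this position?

2

Bitwise XOR of the heap sizes:
  0100  (4)
  1001  (9)
  0100  (4)
  0011  (3)
  1010  (10)
  0010  (2)
  ----
  0010  (2)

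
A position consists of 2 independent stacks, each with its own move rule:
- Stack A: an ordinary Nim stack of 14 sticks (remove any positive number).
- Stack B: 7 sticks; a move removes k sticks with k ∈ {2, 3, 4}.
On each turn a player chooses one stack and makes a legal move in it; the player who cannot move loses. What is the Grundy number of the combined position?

Stack A is a plain Nim stack of size 14, so its Grundy value is 14.
Build the Grundy sequence for stack B with g(k) = mex{g(k−s) : s ∈ {2, 3, 4}, s ≤ k}:
k:     0  1  2  3  4  5  6  7
g(k):  0  0  1  1  2  2  0  0
So g(7) = 0.
The value of a disjunctive sum is the nim-sum of the parts.
Combined value = 14 ⊕ 0 = 14.

14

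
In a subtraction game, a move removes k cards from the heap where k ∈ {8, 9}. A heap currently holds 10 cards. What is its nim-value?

Build the Grundy sequence with g(k) = mex{g(k−s) : s ∈ {8, 9}, s ≤ k}:
g(0) = mex{} = 0
g(1) = mex{} = 0
g(2) = mex{} = 0
g(3) = mex{} = 0
g(4) = mex{} = 0
g(5) = mex{} = 0
g(6) = mex{} = 0
g(7) = mex{} = 0
g(8) = mex{0} = 1
g(9) = mex{0} = 1
g(10) = mex{0} = 1
So g(10) = 1.

1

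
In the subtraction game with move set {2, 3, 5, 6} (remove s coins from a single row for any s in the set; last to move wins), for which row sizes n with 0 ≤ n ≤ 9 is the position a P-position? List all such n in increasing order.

0, 1, 8, 9

Build the Grundy sequence with g(k) = mex{g(k−s) : s ∈ {2, 3, 5, 6}, s ≤ k}:
k:     0  1  2  3  4  5  6  7  8  9
g(k):  0  0  1  1  2  2  3  3  0  0
The P-positions (g = 0) in 0..9 are 0, 1, 8, 9.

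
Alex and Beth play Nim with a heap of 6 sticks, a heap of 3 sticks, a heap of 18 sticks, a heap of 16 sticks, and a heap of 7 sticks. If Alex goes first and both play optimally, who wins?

Compute the nim-sum pairwise:
6 ^ 3 = 5
5 ^ 18 = 23
23 ^ 16 = 7
7 ^ 7 = 0
The nim-sum is 0, so this is a P-position: the player to move is in a losing position under optimal play; Alex is about to move from it and so loses — Beth wins.

Beth wins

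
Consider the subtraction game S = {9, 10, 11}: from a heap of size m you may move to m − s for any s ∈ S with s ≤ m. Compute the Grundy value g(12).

1

Build the Grundy sequence with g(k) = mex{g(k−s) : s ∈ {9, 10, 11}, s ≤ k}:
k:     0  1  2  3  4  5  6  7  8  9 10 11 12
g(k):  0  0  0  0  0  0  0  0  0  1  1  1  1
So g(12) = 1.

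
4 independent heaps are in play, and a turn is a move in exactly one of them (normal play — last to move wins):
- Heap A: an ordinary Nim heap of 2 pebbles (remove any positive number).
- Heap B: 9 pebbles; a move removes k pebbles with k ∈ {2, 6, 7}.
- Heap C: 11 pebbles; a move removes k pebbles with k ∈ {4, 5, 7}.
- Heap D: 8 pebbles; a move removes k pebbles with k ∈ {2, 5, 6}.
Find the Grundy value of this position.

Heap A is a plain Nim heap of size 2, so its Grundy value is 2.
Build the Grundy sequence for heap B with g(k) = mex{g(k−s) : s ∈ {2, 6, 7}, s ≤ k}:
g(0) = mex{} = 0
g(1) = mex{} = 0
g(2) = mex{0} = 1
g(3) = mex{0} = 1
g(4) = mex{1} = 0
g(5) = mex{1} = 0
g(6) = mex{0} = 1
g(7) = mex{0} = 1
g(8) = mex{0,1} = 2
g(9) = mex{1} = 0
So g(9) = 0.
Grundy values for heap C (subtraction set {4, 5, 7}):
k:     0  1  2  3  4  5  6  7  8  9 10 11
g(k):  0  0  0  0  1  1  1  1  2  2  2  0
So g(11) = 0.
Build the Grundy sequence for heap D with g(k) = mex{g(k−s) : s ∈ {2, 5, 6}, s ≤ k}:
g(0) = mex{} = 0
g(1) = mex{} = 0
g(2) = mex{0} = 1
g(3) = mex{0} = 1
g(4) = mex{1} = 0
g(5) = mex{0,1} = 2
g(6) = mex{0} = 1
g(7) = mex{0,1,2} = 3
g(8) = mex{1} = 0
So g(8) = 0.
The value of a disjunctive sum is the nim-sum of the parts.
Combined value = 2 XOR 0 XOR 0 XOR 0 = 2.

2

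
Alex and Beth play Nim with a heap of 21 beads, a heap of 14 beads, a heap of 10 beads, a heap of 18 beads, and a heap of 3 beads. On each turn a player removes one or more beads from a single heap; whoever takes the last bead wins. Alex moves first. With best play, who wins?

Beth wins

Nim-sum: 21 ^ 14 ^ 10 ^ 18 ^ 3 = 0.
The nim-sum is 0, so this is a P-position: the player to move is in a losing position under optimal play; Alex is about to move from it and so loses — Beth wins.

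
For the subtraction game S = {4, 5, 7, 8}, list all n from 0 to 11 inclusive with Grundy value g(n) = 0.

Grundy values for subtraction set {4, 5, 7, 8}:
k:     0  1  2  3  4  5  6  7  8  9 10 11
g(k):  0  0  0  0  1  1  1  1  2  2  2  2
The P-positions (g = 0) in 0..11 are 0, 1, 2, 3.

0, 1, 2, 3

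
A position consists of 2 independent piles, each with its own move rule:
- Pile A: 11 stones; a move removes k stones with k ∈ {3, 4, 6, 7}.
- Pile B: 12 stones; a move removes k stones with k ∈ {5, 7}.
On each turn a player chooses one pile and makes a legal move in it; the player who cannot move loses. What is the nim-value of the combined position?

0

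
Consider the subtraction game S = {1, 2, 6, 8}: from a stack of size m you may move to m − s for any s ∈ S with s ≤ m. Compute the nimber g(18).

Build the Grundy sequence with g(k) = mex{g(k−s) : s ∈ {1, 2, 6, 8}, s ≤ k}:
k:     0  1  2  3  4  5  6  7  8  9 10 11 12 13 14 15 16 17 18
g(k):  0  1  2  0  1  2  3  0  1  2  0  1  2  3  0  1  2  0  1
So g(18) = 1.

1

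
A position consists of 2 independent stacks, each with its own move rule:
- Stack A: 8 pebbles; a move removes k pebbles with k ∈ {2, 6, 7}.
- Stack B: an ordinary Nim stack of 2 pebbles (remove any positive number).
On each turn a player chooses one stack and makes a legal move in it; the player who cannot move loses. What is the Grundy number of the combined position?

0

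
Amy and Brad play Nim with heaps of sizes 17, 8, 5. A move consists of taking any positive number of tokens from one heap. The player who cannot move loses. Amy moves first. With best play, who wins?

Nim-sum: 17 XOR 8 XOR 5 = 28.
The nim-sum is 28 ≠ 0, so this is an N-position: the player to move can win; Amy has a winning move.

Amy wins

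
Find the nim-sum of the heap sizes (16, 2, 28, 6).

Nim-sum: 16 ⊕ 2 ⊕ 28 ⊕ 6 = 8.

8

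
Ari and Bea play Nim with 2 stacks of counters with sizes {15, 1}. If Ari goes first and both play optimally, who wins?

Ari wins

Write each in binary and XOR column by column:
  1111  (15)
  0001  (1)
  ----
  1110  (14)
The nim-sum is 14 ≠ 0, so this is an N-position: the player to move can win; Ari has a winning move.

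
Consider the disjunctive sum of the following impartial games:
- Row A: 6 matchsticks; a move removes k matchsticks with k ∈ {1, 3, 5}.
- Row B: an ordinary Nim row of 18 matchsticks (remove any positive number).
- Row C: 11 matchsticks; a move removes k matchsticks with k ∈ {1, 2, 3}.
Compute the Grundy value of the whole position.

17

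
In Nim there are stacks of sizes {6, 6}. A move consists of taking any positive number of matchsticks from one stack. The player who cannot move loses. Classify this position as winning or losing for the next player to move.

Compute the nim-sum pairwise:
6 ^ 6 = 0
The nim-sum is 0, so this is a P-position: the player to move is in a losing position under optimal play.

Losing position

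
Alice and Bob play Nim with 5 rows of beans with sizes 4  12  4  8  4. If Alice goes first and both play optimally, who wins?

Nim-sum: 4 XOR 12 XOR 4 XOR 8 XOR 4 = 0.
The nim-sum is 0, so this is a P-position: the player to move is in a losing position under optimal play; Alice is about to move from it and so loses — Bob wins.

Bob wins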